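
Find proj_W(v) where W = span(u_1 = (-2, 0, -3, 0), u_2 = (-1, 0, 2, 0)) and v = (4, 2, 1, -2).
proj_W(v) = (4, 0, 1, 0)

Set up U = [u_1 | ... | u_2] ∈ R^(4×2). The projector onto W = col(U) is P = U (U^T U)^(-1) U^T.
Compute U^T U =
  [13, -4]
  [-4, 5],
and U^T v = (-11, -2).
Solve U^T U · c = U^T v for the coefficients: c = (-9/7, -10/7). The projection is proj_W(v) = U c.
Check: (v - proj_W(v)) · u_1 = 0  (should be 0).
Check: (v - proj_W(v)) · u_2 = 0  (should be 0).
Result: proj_W(v) = (4, 0, 1, 0).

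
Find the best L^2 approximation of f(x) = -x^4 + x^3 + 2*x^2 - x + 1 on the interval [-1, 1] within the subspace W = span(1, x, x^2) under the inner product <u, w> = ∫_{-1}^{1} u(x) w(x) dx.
g(x) = 8*x^2/7 - 2*x/5 + 38/35

The best approximation g ∈ W is the orthogonal projection of f onto W. Writing g = a_0 + a_1 x + a_2 x^2, the coefficients solve the normal equations G · a = b where
  G_{ij} = <φ_i, φ_j> and b_i = <f, φ_i>, with φ_0 = 1, φ_1 = x, φ_2 = x^2.
G =
  [2, 0, 2/3]
  [0, 2/3, 0]
  [2/3, 0, 2/5],
b = (44/15, -4/15, 124/105).
Solving gives a_0 = 38/35, a_1 = -2/5, a_2 = 8/7, so
  g(x) = 8*x^2/7 - 2*x/5 + 38/35.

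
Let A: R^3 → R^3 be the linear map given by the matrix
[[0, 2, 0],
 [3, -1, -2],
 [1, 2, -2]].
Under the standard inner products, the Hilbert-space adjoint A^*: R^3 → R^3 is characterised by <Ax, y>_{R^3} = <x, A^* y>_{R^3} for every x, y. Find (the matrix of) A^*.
A^* = A^T =
[[0, 3, 1],
 [2, -1, 2],
 [0, -2, -2]]

For real matrices with standard dot products, the defining identity <Ax, y> = <x, A^* y> gives (Ax)^T y = x^T (A^*) y, i.e. x^T A^T y = x^T (A^*) y. Since this holds for all x, y, we must have A^* = A^T. Therefore
A^* =
[[0, 3, 1],
 [2, -1, 2],
 [0, -2, -2]].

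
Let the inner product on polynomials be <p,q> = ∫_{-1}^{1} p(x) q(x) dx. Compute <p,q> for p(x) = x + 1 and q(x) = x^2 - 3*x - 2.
<p,q> = -16/3

Expand the product: p(x)·q(x) = x^3 - 2*x^2 - 5*x - 2.
∫_{-1}^{1} of each monomial x^k gives [2/(k+1) if k even, 0 if k odd]. Integrating term-by-term (or equivalently evaluating the antiderivative F(x) = x^4/4 - 2*x^3/3 - 5*x^2/2 - 2*x at the endpoints):
  F(1) − F(−1) = -59/12 − (5/12) = -16/3.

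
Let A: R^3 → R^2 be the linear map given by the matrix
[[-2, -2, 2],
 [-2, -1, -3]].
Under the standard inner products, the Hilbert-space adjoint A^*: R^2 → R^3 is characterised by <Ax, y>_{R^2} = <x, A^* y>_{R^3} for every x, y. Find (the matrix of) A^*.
A^* = A^T =
[[-2, -2],
 [-2, -1],
 [2, -3]]

For real matrices with standard dot products, the defining identity <Ax, y> = <x, A^* y> gives (Ax)^T y = x^T (A^*) y, i.e. x^T A^T y = x^T (A^*) y. Since this holds for all x, y, we must have A^* = A^T. Therefore
A^* =
[[-2, -2],
 [-2, -1],
 [2, -3]].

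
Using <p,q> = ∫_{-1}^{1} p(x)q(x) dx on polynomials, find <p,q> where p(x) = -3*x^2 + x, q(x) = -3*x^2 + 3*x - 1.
<p,q> = 38/5

Expand the product: p(x)·q(x) = 9*x^4 - 12*x^3 + 6*x^2 - x.
∫_{-1}^{1} of each monomial x^k gives [2/(k+1) if k even, 0 if k odd]. Integrating term-by-term (or equivalently evaluating the antiderivative F(x) = 9*x^5/5 - 3*x^4 + 2*x^3 - x^2/2 at the endpoints):
  F(1) − F(−1) = 3/10 − (-73/10) = 38/5.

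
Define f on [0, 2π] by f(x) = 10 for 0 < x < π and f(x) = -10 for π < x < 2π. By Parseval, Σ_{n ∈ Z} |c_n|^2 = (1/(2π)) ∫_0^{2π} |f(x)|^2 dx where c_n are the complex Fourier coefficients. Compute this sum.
Σ |c_n|^2 = 100

Parseval equates the L^2 energy of f (normalised by 1/(2π)) with the ℓ^2 sum of its Fourier coefficients: (1/(2π)) ∫_0^{2π} |f|^2 = Σ |c_n|^2.
Compute the left side: (1/(2π)) [∫_0^π 10^2 dx + ∫_π^{2π} (-10)^2 dx] = (1/(2π)) · (100π + 100π) = (100 + 100)/2 = 100.
So Σ_{n ∈ Z} |c_n|^2 = 100.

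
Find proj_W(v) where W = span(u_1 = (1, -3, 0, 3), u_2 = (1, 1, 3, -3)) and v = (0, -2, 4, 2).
proj_W(v) = (492/259, -92/37, 624/259, 228/259)

Set up U = [u_1 | ... | u_2] ∈ R^(4×2). The projector onto W = col(U) is P = U (U^T U)^(-1) U^T.
Compute U^T U =
  [19, -11]
  [-11, 20],
and U^T v = (12, 4).
Solve U^T U · c = U^T v for the coefficients: c = (284/259, 208/259). The projection is proj_W(v) = U c.
Check: (v - proj_W(v)) · u_1 = 0  (should be 0).
Check: (v - proj_W(v)) · u_2 = 0  (should be 0).
Result: proj_W(v) = (492/259, -92/37, 624/259, 228/259).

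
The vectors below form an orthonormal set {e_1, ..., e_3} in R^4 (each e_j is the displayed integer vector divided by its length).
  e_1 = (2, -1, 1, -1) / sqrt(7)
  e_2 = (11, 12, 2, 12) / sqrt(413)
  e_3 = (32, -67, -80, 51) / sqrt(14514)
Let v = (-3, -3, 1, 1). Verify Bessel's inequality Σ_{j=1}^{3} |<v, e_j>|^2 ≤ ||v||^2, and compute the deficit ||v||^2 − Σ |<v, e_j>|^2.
Σ |<v, e_j>|^2 = 1108/123; ||v||^2 = 20; deficit = 1352/123

Write each e_j = u_j / sqrt(<u_j, u_j>) where u_j is the displayed integer vector. Then <v, e_j> = <v, u_j> / sqrt(<u_j, u_j>), so |<v, e_j>|^2 = <v, u_j>^2 / <u_j, u_j>.
Coefficients: <v, e_1> = -3/sqrt(7), <v, e_2> = -55/sqrt(413), <v, e_3> = 76/sqrt(14514).
Square and sum: Σ |<v, e_j>|^2 = 1108/123.
Compute ||v||^2 = v·v = 20.
Deficit = 20 − 1108/123 = 1352/123 ≥ 0, confirming Bessel's inequality. (The deficit equals ||v − Σ <v,e_j> e_j||^2, the squared distance from v to span{e_j}.)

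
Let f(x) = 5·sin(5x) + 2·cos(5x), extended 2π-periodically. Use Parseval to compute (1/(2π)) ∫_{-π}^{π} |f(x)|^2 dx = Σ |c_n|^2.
Σ |c_n|^2 = 29/2

Expand |f|^2 and use orthogonality of {sin(nx), cos(mx)} on [-π, π]:
  ∫_{-π}^{π} sin(nx)^2 dx = π, ∫ cos(mx)^2 dx = π, and cross terms integrate to 0.
So ∫_{-π}^{π} f(x)^2 dx = 5^2 · π + 2^2 · π = (25 + 4)π.
Divide by 2π: (25 + 4)/2 = 29/2.
By Parseval, this equals Σ |c_n|^2.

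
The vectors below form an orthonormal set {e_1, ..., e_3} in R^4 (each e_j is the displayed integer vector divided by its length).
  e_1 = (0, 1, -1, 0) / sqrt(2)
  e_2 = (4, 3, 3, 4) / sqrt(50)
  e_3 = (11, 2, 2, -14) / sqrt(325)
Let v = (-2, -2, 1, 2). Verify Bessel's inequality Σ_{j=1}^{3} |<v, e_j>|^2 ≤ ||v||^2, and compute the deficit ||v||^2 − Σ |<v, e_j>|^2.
Σ |<v, e_j>|^2 = 13; ||v||^2 = 13; deficit = 0

Write each e_j = u_j / sqrt(<u_j, u_j>) where u_j is the displayed integer vector. Then <v, e_j> = <v, u_j> / sqrt(<u_j, u_j>), so |<v, e_j>|^2 = <v, u_j>^2 / <u_j, u_j>.
Coefficients: <v, e_1> = -3/sqrt(2), <v, e_2> = -3/sqrt(50), <v, e_3> = -52/sqrt(325).
Square and sum: Σ |<v, e_j>|^2 = 13.
Compute ||v||^2 = v·v = 13.
Deficit = 13 − 13 = 0 ≥ 0, confirming Bessel's inequality. (The deficit equals ||v − Σ <v,e_j> e_j||^2, the squared distance from v to span{e_j}.)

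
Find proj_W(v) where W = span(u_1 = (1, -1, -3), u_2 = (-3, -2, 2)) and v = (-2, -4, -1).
proj_W(v) = (-166/69, -503/138, -173/138)

Set up U = [u_1 | ... | u_2] ∈ R^(3×2). The projector onto W = col(U) is P = U (U^T U)^(-1) U^T.
Compute U^T U =
  [11, -7]
  [-7, 17],
and U^T v = (5, 12).
Solve U^T U · c = U^T v for the coefficients: c = (169/138, 167/138). The projection is proj_W(v) = U c.
Check: (v - proj_W(v)) · u_1 = 0  (should be 0).
Check: (v - proj_W(v)) · u_2 = 0  (should be 0).
Result: proj_W(v) = (-166/69, -503/138, -173/138).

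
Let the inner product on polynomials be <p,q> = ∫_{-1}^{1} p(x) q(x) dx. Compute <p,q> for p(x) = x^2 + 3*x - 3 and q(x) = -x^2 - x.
<p,q> = -2/5

Expand the product: p(x)·q(x) = -x^4 - 4*x^3 + 3*x.
∫_{-1}^{1} of each monomial x^k gives [2/(k+1) if k even, 0 if k odd]. Integrating term-by-term (or equivalently evaluating the antiderivative F(x) = -x^5/5 - x^4 + 3*x^2/2 at the endpoints):
  F(1) − F(−1) = 3/10 − (7/10) = -2/5.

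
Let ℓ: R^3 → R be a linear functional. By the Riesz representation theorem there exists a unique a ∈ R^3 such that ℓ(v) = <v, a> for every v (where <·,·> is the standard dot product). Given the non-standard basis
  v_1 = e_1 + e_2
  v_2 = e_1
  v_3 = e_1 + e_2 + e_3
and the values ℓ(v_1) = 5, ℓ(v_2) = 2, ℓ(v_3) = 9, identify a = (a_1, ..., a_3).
a = (2, 3, 4)

Write a = (a_1, ..., a_3) in the standard basis. For each basis vector v_i, ℓ(v_i) = <v_i, a> is a linear equation in the a_j's. Collect the n equations into a matrix system V a = ℓ, where row i of V is v_i (expressed in the standard basis). Since V is invertible (lower-triangular with 1s on the diagonal, up to permutation), solve by back-substitution:
  V =
[[1, 1, 0],
 [1, 0, 0],
 [1, 1, 1]]
  V a = (5, 2, 9)
Solving gives a = (2, 3, 4).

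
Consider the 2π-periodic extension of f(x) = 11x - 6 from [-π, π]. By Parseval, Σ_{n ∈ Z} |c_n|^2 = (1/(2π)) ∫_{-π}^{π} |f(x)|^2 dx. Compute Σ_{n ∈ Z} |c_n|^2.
Σ |c_n|^2 = 121π^2/3 + 36

Expand and integrate term by term over [-π, π]:
  ∫ (11x)^2 dx = 121·(2π^3/3); ∫ 2·11·(-6)·x dx = 0 (odd integrand); ∫ (-6)^2 dx = 36·2π.
So (1/(2π)) ∫_{-π}^{π} (11x - 6)^2 dx = 121π^2/3 + 36 = 121π^2/3 + 36.
Parseval ⇒ Σ |c_n|^2 = 121π^2/3 + 36.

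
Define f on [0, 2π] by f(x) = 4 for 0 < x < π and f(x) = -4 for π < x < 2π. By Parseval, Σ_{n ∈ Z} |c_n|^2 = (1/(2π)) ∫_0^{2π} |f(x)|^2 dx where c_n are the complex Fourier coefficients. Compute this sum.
Σ |c_n|^2 = 16

Parseval equates the L^2 energy of f (normalised by 1/(2π)) with the ℓ^2 sum of its Fourier coefficients: (1/(2π)) ∫_0^{2π} |f|^2 = Σ |c_n|^2.
Compute the left side: (1/(2π)) [∫_0^π 4^2 dx + ∫_π^{2π} (-4)^2 dx] = (1/(2π)) · (16π + 16π) = (16 + 16)/2 = 16.
So Σ_{n ∈ Z} |c_n|^2 = 16.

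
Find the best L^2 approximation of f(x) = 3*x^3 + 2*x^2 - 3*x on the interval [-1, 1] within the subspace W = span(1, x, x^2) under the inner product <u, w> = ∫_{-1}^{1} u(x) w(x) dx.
g(x) = 2*x^2 - 6*x/5

The best approximation g ∈ W is the orthogonal projection of f onto W. Writing g = a_0 + a_1 x + a_2 x^2, the coefficients solve the normal equations G · a = b where
  G_{ij} = <φ_i, φ_j> and b_i = <f, φ_i>, with φ_0 = 1, φ_1 = x, φ_2 = x^2.
G =
  [2, 0, 2/3]
  [0, 2/3, 0]
  [2/3, 0, 2/5],
b = (4/3, -4/5, 4/5).
Solving gives a_0 = 0, a_1 = -6/5, a_2 = 2, so
  g(x) = 2*x^2 - 6*x/5.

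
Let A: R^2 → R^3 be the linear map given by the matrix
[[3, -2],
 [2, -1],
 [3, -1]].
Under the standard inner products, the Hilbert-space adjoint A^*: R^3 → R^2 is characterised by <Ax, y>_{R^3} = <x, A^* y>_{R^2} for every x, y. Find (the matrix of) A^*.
A^* = A^T =
[[3, 2, 3],
 [-2, -1, -1]]

For real matrices with standard dot products, the defining identity <Ax, y> = <x, A^* y> gives (Ax)^T y = x^T (A^*) y, i.e. x^T A^T y = x^T (A^*) y. Since this holds for all x, y, we must have A^* = A^T. Therefore
A^* =
[[3, 2, 3],
 [-2, -1, -1]].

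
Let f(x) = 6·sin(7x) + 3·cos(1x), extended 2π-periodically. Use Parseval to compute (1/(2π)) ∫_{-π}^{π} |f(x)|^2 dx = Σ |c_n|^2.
Σ |c_n|^2 = 45/2

Expand |f|^2 and use orthogonality of {sin(nx), cos(mx)} on [-π, π]:
  ∫_{-π}^{π} sin(nx)^2 dx = π, ∫ cos(mx)^2 dx = π, and cross terms integrate to 0.
So ∫_{-π}^{π} f(x)^2 dx = 6^2 · π + 3^2 · π = (36 + 9)π.
Divide by 2π: (36 + 9)/2 = 45/2.
By Parseval, this equals Σ |c_n|^2.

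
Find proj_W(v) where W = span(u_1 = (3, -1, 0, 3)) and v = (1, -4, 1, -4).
proj_W(v) = (-15/19, 5/19, 0, -15/19)

Set up U = [u_1 | ... | u_1] ∈ R^(4×1). The projector onto W = col(U) is P = U (U^T U)^(-1) U^T.
Compute U^T U =
  [19],
and U^T v = (-5).
Solve U^T U · c = U^T v for the coefficients: c = (-5/19). The projection is proj_W(v) = U c.
Check: (v - proj_W(v)) · u_1 = 0  (should be 0).
Result: proj_W(v) = (-15/19, 5/19, 0, -15/19).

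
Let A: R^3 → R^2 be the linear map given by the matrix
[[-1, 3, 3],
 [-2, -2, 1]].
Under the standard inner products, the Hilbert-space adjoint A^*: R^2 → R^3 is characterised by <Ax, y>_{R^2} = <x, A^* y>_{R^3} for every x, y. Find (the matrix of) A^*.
A^* = A^T =
[[-1, -2],
 [3, -2],
 [3, 1]]

For real matrices with standard dot products, the defining identity <Ax, y> = <x, A^* y> gives (Ax)^T y = x^T (A^*) y, i.e. x^T A^T y = x^T (A^*) y. Since this holds for all x, y, we must have A^* = A^T. Therefore
A^* =
[[-1, -2],
 [3, -2],
 [3, 1]].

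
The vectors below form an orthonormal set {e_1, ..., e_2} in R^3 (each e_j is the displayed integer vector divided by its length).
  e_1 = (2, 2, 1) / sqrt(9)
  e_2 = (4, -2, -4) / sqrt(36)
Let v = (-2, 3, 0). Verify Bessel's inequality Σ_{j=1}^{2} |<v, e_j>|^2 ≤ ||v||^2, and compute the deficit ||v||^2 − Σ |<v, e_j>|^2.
Σ |<v, e_j>|^2 = 53/9; ||v||^2 = 13; deficit = 64/9

Write each e_j = u_j / sqrt(<u_j, u_j>) where u_j is the displayed integer vector. Then <v, e_j> = <v, u_j> / sqrt(<u_j, u_j>), so |<v, e_j>|^2 = <v, u_j>^2 / <u_j, u_j>.
Coefficients: <v, e_1> = 2/sqrt(9), <v, e_2> = -14/sqrt(36).
Square and sum: Σ |<v, e_j>|^2 = 53/9.
Compute ||v||^2 = v·v = 13.
Deficit = 13 − 53/9 = 64/9 ≥ 0, confirming Bessel's inequality. (The deficit equals ||v − Σ <v,e_j> e_j||^2, the squared distance from v to span{e_j}.)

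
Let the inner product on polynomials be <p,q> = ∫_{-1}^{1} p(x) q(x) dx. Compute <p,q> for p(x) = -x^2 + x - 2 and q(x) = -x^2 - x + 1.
<p,q> = -18/5

Expand the product: p(x)·q(x) = x^4 + 3*x - 2.
∫_{-1}^{1} of each monomial x^k gives [2/(k+1) if k even, 0 if k odd]. Integrating term-by-term (or equivalently evaluating the antiderivative F(x) = x^5/5 + 3*x^2/2 - 2*x at the endpoints):
  F(1) − F(−1) = -3/10 − (33/10) = -18/5.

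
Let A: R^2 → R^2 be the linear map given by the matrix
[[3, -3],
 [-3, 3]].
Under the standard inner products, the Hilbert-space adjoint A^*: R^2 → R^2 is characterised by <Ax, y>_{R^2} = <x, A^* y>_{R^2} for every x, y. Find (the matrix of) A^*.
A^* = A^T =
[[3, -3],
 [-3, 3]]

For real matrices with standard dot products, the defining identity <Ax, y> = <x, A^* y> gives (Ax)^T y = x^T (A^*) y, i.e. x^T A^T y = x^T (A^*) y. Since this holds for all x, y, we must have A^* = A^T. Therefore
A^* =
[[3, -3],
 [-3, 3]].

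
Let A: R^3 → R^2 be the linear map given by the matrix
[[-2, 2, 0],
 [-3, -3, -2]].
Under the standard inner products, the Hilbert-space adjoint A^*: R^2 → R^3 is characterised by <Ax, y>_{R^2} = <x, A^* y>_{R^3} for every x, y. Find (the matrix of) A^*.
A^* = A^T =
[[-2, -3],
 [2, -3],
 [0, -2]]

For real matrices with standard dot products, the defining identity <Ax, y> = <x, A^* y> gives (Ax)^T y = x^T (A^*) y, i.e. x^T A^T y = x^T (A^*) y. Since this holds for all x, y, we must have A^* = A^T. Therefore
A^* =
[[-2, -3],
 [2, -3],
 [0, -2]].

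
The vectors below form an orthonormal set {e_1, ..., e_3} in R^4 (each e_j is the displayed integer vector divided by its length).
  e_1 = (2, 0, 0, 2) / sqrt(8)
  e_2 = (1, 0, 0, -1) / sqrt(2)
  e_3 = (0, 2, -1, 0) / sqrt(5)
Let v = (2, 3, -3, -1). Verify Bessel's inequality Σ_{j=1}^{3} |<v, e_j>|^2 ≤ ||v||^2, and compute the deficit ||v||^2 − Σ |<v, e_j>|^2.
Σ |<v, e_j>|^2 = 106/5; ||v||^2 = 23; deficit = 9/5

Write each e_j = u_j / sqrt(<u_j, u_j>) where u_j is the displayed integer vector. Then <v, e_j> = <v, u_j> / sqrt(<u_j, u_j>), so |<v, e_j>|^2 = <v, u_j>^2 / <u_j, u_j>.
Coefficients: <v, e_1> = 2/sqrt(8), <v, e_2> = 3/sqrt(2), <v, e_3> = 9/sqrt(5).
Square and sum: Σ |<v, e_j>|^2 = 106/5.
Compute ||v||^2 = v·v = 23.
Deficit = 23 − 106/5 = 9/5 ≥ 0, confirming Bessel's inequality. (The deficit equals ||v − Σ <v,e_j> e_j||^2, the squared distance from v to span{e_j}.)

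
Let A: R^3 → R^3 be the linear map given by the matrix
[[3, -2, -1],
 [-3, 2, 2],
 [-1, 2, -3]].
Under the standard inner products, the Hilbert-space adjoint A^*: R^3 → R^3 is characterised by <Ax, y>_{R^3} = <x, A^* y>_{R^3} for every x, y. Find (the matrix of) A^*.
A^* = A^T =
[[3, -3, -1],
 [-2, 2, 2],
 [-1, 2, -3]]

For real matrices with standard dot products, the defining identity <Ax, y> = <x, A^* y> gives (Ax)^T y = x^T (A^*) y, i.e. x^T A^T y = x^T (A^*) y. Since this holds for all x, y, we must have A^* = A^T. Therefore
A^* =
[[3, -3, -1],
 [-2, 2, 2],
 [-1, 2, -3]].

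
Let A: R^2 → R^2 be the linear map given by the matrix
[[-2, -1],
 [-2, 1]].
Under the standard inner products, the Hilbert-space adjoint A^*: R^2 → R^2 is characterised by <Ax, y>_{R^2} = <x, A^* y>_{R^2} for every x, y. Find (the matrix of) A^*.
A^* = A^T =
[[-2, -2],
 [-1, 1]]

For real matrices with standard dot products, the defining identity <Ax, y> = <x, A^* y> gives (Ax)^T y = x^T (A^*) y, i.e. x^T A^T y = x^T (A^*) y. Since this holds for all x, y, we must have A^* = A^T. Therefore
A^* =
[[-2, -2],
 [-1, 1]].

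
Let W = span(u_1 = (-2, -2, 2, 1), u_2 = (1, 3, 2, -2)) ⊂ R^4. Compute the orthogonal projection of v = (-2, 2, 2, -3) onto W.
proj_W(v) = (-8/99, 20/11, 290/99, -137/99)

Set up U = [u_1 | ... | u_2] ∈ R^(4×2). The projector onto W = col(U) is P = U (U^T U)^(-1) U^T.
Compute U^T U =
  [13, -6]
  [-6, 18],
and U^T v = (1, 14).
Solve U^T U · c = U^T v for the coefficients: c = (17/33, 94/99). The projection is proj_W(v) = U c.
Check: (v - proj_W(v)) · u_1 = 0  (should be 0).
Check: (v - proj_W(v)) · u_2 = 0  (should be 0).
Result: proj_W(v) = (-8/99, 20/11, 290/99, -137/99).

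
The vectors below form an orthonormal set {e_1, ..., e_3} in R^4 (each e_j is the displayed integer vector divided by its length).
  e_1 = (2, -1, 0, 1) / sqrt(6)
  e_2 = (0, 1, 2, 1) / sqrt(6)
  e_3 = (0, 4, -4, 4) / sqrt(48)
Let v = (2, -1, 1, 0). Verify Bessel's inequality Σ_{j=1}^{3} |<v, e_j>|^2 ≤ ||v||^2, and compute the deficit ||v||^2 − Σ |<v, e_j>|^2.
Σ |<v, e_j>|^2 = 17/3; ||v||^2 = 6; deficit = 1/3

Write each e_j = u_j / sqrt(<u_j, u_j>) where u_j is the displayed integer vector. Then <v, e_j> = <v, u_j> / sqrt(<u_j, u_j>), so |<v, e_j>|^2 = <v, u_j>^2 / <u_j, u_j>.
Coefficients: <v, e_1> = 5/sqrt(6), <v, e_2> = 1/sqrt(6), <v, e_3> = -8/sqrt(48).
Square and sum: Σ |<v, e_j>|^2 = 17/3.
Compute ||v||^2 = v·v = 6.
Deficit = 6 − 17/3 = 1/3 ≥ 0, confirming Bessel's inequality. (The deficit equals ||v − Σ <v,e_j> e_j||^2, the squared distance from v to span{e_j}.)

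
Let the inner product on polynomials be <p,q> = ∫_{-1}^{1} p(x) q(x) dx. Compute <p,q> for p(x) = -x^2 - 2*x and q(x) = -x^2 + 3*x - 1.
<p,q> = -44/15

Expand the product: p(x)·q(x) = x^4 - x^3 - 5*x^2 + 2*x.
∫_{-1}^{1} of each monomial x^k gives [2/(k+1) if k even, 0 if k odd]. Integrating term-by-term (or equivalently evaluating the antiderivative F(x) = x^5/5 - x^4/4 - 5*x^3/3 + x^2 at the endpoints):
  F(1) − F(−1) = -43/60 − (133/60) = -44/15.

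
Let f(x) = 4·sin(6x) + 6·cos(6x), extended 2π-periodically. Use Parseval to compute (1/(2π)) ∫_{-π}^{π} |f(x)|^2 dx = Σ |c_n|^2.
Σ |c_n|^2 = 26

Expand |f|^2 and use orthogonality of {sin(nx), cos(mx)} on [-π, π]:
  ∫_{-π}^{π} sin(nx)^2 dx = π, ∫ cos(mx)^2 dx = π, and cross terms integrate to 0.
So ∫_{-π}^{π} f(x)^2 dx = 4^2 · π + 6^2 · π = (16 + 36)π.
Divide by 2π: (16 + 36)/2 = 26.
By Parseval, this equals Σ |c_n|^2.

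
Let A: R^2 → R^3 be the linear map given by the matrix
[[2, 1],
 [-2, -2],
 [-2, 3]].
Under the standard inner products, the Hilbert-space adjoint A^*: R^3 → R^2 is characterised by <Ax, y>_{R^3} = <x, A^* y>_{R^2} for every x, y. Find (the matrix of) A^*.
A^* = A^T =
[[2, -2, -2],
 [1, -2, 3]]

For real matrices with standard dot products, the defining identity <Ax, y> = <x, A^* y> gives (Ax)^T y = x^T (A^*) y, i.e. x^T A^T y = x^T (A^*) y. Since this holds for all x, y, we must have A^* = A^T. Therefore
A^* =
[[2, -2, -2],
 [1, -2, 3]].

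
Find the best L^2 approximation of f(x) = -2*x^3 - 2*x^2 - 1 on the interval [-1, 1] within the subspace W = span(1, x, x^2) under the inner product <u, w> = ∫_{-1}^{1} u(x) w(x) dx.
g(x) = -2*x^2 - 6*x/5 - 1

The best approximation g ∈ W is the orthogonal projection of f onto W. Writing g = a_0 + a_1 x + a_2 x^2, the coefficients solve the normal equations G · a = b where
  G_{ij} = <φ_i, φ_j> and b_i = <f, φ_i>, with φ_0 = 1, φ_1 = x, φ_2 = x^2.
G =
  [2, 0, 2/3]
  [0, 2/3, 0]
  [2/3, 0, 2/5],
b = (-10/3, -4/5, -22/15).
Solving gives a_0 = -1, a_1 = -6/5, a_2 = -2, so
  g(x) = -2*x^2 - 6*x/5 - 1.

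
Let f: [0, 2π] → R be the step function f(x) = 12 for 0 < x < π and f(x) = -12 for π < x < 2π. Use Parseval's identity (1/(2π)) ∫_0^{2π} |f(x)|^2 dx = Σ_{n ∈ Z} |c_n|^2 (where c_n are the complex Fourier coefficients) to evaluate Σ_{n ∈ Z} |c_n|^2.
Σ |c_n|^2 = 144

Parseval equates the L^2 energy of f (normalised by 1/(2π)) with the ℓ^2 sum of its Fourier coefficients: (1/(2π)) ∫_0^{2π} |f|^2 = Σ |c_n|^2.
Compute the left side: (1/(2π)) [∫_0^π 12^2 dx + ∫_π^{2π} (-12)^2 dx] = (1/(2π)) · (144π + 144π) = (144 + 144)/2 = 144.
So Σ_{n ∈ Z} |c_n|^2 = 144.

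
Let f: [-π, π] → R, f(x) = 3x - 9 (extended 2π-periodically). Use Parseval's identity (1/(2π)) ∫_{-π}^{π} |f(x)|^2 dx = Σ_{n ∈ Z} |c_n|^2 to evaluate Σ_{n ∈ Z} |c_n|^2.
Σ |c_n|^2 = 3π^2 + 81

Expand and integrate term by term over [-π, π]:
  ∫ (3x)^2 dx = 9·(2π^3/3); ∫ 2·3·(-9)·x dx = 0 (odd integrand); ∫ (-9)^2 dx = 81·2π.
So (1/(2π)) ∫_{-π}^{π} (3x - 9)^2 dx = 9π^2/3 + 81 = 3π^2 + 81.
Parseval ⇒ Σ |c_n|^2 = 3π^2 + 81.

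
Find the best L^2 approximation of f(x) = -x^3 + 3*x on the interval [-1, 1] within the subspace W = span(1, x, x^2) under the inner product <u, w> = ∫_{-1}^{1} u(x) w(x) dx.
g(x) = 12*x/5

The best approximation g ∈ W is the orthogonal projection of f onto W. Writing g = a_0 + a_1 x + a_2 x^2, the coefficients solve the normal equations G · a = b where
  G_{ij} = <φ_i, φ_j> and b_i = <f, φ_i>, with φ_0 = 1, φ_1 = x, φ_2 = x^2.
G =
  [2, 0, 2/3]
  [0, 2/3, 0]
  [2/3, 0, 2/5],
b = (0, 8/5, 0).
Solving gives a_0 = 0, a_1 = 12/5, a_2 = 0, so
  g(x) = 12*x/5.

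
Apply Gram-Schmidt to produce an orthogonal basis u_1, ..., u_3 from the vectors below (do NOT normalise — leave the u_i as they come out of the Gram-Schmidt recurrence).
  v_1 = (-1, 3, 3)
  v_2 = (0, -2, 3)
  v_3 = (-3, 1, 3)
Orthogonal basis:
  u_1 = (-1, 3, 3)
  u_2 = (3/19, -47/19, 48/19)
  u_3 = (-270/119, -54/119, -36/119)

Apply the Gram-Schmidt recurrence
  u_1 = v_1
  u_i = v_i − Σ_{j<i} ((v_i · u_j) / (u_j · u_j)) · u_j.

Step by step this gives:
  u_1 = (-1, 3, 3)
  u_2 = (3/19, -47/19, 48/19)
  u_3 = (-270/119, -54/119, -36/119)

Orthogonality check:
  u_2 · u_1 = 0 (should be 0)
  u_3 · u_1 = 0 (should be 0)
  u_3 · u_2 = 0 (should be 0)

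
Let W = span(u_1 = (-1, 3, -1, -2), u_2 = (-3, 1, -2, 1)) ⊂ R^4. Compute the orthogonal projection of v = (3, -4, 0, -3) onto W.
proj_W(v) = (199/63, -101/63, 137/63, -4/7)

Set up U = [u_1 | ... | u_2] ∈ R^(4×2). The projector onto W = col(U) is P = U (U^T U)^(-1) U^T.
Compute U^T U =
  [15, 6]
  [6, 15],
and U^T v = (-9, -16).
Solve U^T U · c = U^T v for the coefficients: c = (-13/63, -62/63). The projection is proj_W(v) = U c.
Check: (v - proj_W(v)) · u_1 = 0  (should be 0).
Check: (v - proj_W(v)) · u_2 = 0  (should be 0).
Result: proj_W(v) = (199/63, -101/63, 137/63, -4/7).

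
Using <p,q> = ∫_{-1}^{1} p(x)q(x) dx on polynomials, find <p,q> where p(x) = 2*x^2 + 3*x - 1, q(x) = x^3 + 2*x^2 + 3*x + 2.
<p,q> = 92/15

Expand the product: p(x)·q(x) = 2*x^5 + 7*x^4 + 11*x^3 + 11*x^2 + 3*x - 2.
∫_{-1}^{1} of each monomial x^k gives [2/(k+1) if k even, 0 if k odd]. Integrating term-by-term (or equivalently evaluating the antiderivative F(x) = x^6/3 + 7*x^5/5 + 11*x^4/4 + 11*x^3/3 + 3*x^2/2 - 2*x at the endpoints):
  F(1) − F(−1) = 153/20 − (91/60) = 92/15.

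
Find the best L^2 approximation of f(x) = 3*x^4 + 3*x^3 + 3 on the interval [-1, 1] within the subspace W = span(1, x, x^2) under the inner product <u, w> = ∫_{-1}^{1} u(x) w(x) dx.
g(x) = 18*x^2/7 + 9*x/5 + 96/35

The best approximation g ∈ W is the orthogonal projection of f onto W. Writing g = a_0 + a_1 x + a_2 x^2, the coefficients solve the normal equations G · a = b where
  G_{ij} = <φ_i, φ_j> and b_i = <f, φ_i>, with φ_0 = 1, φ_1 = x, φ_2 = x^2.
G =
  [2, 0, 2/3]
  [0, 2/3, 0]
  [2/3, 0, 2/5],
b = (36/5, 6/5, 20/7).
Solving gives a_0 = 96/35, a_1 = 9/5, a_2 = 18/7, so
  g(x) = 18*x^2/7 + 9*x/5 + 96/35.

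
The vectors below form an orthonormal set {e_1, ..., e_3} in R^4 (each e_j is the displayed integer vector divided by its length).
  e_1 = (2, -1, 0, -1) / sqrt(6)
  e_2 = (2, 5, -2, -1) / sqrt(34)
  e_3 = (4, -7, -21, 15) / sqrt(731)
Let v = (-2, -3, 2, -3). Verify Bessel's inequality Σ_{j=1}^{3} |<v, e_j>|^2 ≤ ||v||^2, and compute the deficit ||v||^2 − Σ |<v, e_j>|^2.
Σ |<v, e_j>|^2 = 2570/129; ||v||^2 = 26; deficit = 784/129

Write each e_j = u_j / sqrt(<u_j, u_j>) where u_j is the displayed integer vector. Then <v, e_j> = <v, u_j> / sqrt(<u_j, u_j>), so |<v, e_j>|^2 = <v, u_j>^2 / <u_j, u_j>.
Coefficients: <v, e_1> = 2/sqrt(6), <v, e_2> = -20/sqrt(34), <v, e_3> = -74/sqrt(731).
Square and sum: Σ |<v, e_j>|^2 = 2570/129.
Compute ||v||^2 = v·v = 26.
Deficit = 26 − 2570/129 = 784/129 ≥ 0, confirming Bessel's inequality. (The deficit equals ||v − Σ <v,e_j> e_j||^2, the squared distance from v to span{e_j}.)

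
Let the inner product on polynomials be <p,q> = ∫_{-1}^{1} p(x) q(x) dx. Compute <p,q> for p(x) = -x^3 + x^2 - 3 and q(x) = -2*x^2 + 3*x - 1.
<p,q> = 22/3

Expand the product: p(x)·q(x) = 2*x^5 - 5*x^4 + 4*x^3 + 5*x^2 - 9*x + 3.
∫_{-1}^{1} of each monomial x^k gives [2/(k+1) if k even, 0 if k odd]. Integrating term-by-term (or equivalently evaluating the antiderivative F(x) = x^6/3 - x^5 + x^4 + 5*x^3/3 - 9*x^2/2 + 3*x at the endpoints):
  F(1) − F(−1) = 1/2 − (-41/6) = 22/3.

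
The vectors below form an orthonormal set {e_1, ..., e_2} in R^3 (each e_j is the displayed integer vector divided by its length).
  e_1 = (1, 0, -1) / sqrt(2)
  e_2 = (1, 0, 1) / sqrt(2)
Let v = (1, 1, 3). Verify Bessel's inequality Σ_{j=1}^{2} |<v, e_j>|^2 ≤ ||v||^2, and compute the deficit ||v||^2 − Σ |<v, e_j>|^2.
Σ |<v, e_j>|^2 = 10; ||v||^2 = 11; deficit = 1

Write each e_j = u_j / sqrt(<u_j, u_j>) where u_j is the displayed integer vector. Then <v, e_j> = <v, u_j> / sqrt(<u_j, u_j>), so |<v, e_j>|^2 = <v, u_j>^2 / <u_j, u_j>.
Coefficients: <v, e_1> = -2/sqrt(2), <v, e_2> = 4/sqrt(2).
Square and sum: Σ |<v, e_j>|^2 = 10.
Compute ||v||^2 = v·v = 11.
Deficit = 11 − 10 = 1 ≥ 0, confirming Bessel's inequality. (The deficit equals ||v − Σ <v,e_j> e_j||^2, the squared distance from v to span{e_j}.)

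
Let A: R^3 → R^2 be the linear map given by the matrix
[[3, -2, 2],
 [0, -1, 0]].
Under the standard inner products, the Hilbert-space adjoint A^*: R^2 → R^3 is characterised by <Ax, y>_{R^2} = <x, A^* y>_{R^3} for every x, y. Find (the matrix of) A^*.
A^* = A^T =
[[3, 0],
 [-2, -1],
 [2, 0]]

For real matrices with standard dot products, the defining identity <Ax, y> = <x, A^* y> gives (Ax)^T y = x^T (A^*) y, i.e. x^T A^T y = x^T (A^*) y. Since this holds for all x, y, we must have A^* = A^T. Therefore
A^* =
[[3, 0],
 [-2, -1],
 [2, 0]].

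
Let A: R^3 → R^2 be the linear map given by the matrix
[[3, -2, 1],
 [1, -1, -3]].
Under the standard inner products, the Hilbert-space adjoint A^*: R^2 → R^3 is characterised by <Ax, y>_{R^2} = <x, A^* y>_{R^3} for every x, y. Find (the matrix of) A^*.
A^* = A^T =
[[3, 1],
 [-2, -1],
 [1, -3]]

For real matrices with standard dot products, the defining identity <Ax, y> = <x, A^* y> gives (Ax)^T y = x^T (A^*) y, i.e. x^T A^T y = x^T (A^*) y. Since this holds for all x, y, we must have A^* = A^T. Therefore
A^* =
[[3, 1],
 [-2, -1],
 [1, -3]].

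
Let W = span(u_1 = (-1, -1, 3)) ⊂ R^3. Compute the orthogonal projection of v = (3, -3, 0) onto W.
proj_W(v) = (0, 0, 0)

Set up U = [u_1 | ... | u_1] ∈ R^(3×1). The projector onto W = col(U) is P = U (U^T U)^(-1) U^T.
Compute U^T U =
  [11],
and U^T v = (0).
Solve U^T U · c = U^T v for the coefficients: c = (0). The projection is proj_W(v) = U c.
Check: (v - proj_W(v)) · u_1 = 0  (should be 0).
Result: proj_W(v) = (0, 0, 0).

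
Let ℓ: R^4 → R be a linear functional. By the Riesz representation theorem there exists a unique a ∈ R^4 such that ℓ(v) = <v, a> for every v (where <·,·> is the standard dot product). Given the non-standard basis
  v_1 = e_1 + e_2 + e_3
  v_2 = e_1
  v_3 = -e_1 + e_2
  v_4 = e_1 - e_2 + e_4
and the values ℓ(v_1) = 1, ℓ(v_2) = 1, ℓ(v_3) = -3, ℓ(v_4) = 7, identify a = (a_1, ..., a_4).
a = (1, -2, 2, 4)

Write a = (a_1, ..., a_4) in the standard basis. For each basis vector v_i, ℓ(v_i) = <v_i, a> is a linear equation in the a_j's. Collect the n equations into a matrix system V a = ℓ, where row i of V is v_i (expressed in the standard basis). Since V is invertible (lower-triangular with 1s on the diagonal, up to permutation), solve by back-substitution:
  V =
[[1, 1, 1, 0],
 [1, 0, 0, 0],
 [-1, 1, 0, 0],
 [1, -1, 0, 1]]
  V a = (1, 1, -3, 7)
Solving gives a = (1, -2, 2, 4).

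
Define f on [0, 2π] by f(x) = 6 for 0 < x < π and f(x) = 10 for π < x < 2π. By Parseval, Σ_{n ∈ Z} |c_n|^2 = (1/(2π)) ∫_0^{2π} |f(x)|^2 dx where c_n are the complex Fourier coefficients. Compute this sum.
Σ |c_n|^2 = 68

Parseval equates the L^2 energy of f (normalised by 1/(2π)) with the ℓ^2 sum of its Fourier coefficients: (1/(2π)) ∫_0^{2π} |f|^2 = Σ |c_n|^2.
Compute the left side: (1/(2π)) [∫_0^π 6^2 dx + ∫_π^{2π} 10^2 dx] = (1/(2π)) · (36π + 100π) = (36 + 100)/2 = 68.
So Σ_{n ∈ Z} |c_n|^2 = 68.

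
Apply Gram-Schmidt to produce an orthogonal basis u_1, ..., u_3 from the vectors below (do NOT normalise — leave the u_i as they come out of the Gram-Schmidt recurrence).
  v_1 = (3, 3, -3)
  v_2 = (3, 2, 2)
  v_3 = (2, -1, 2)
Orthogonal basis:
  u_1 = (3, 3, -3)
  u_2 = (2, 1, 3)
  u_3 = (22/21, -55/42, -11/42)

Apply the Gram-Schmidt recurrence
  u_1 = v_1
  u_i = v_i − Σ_{j<i} ((v_i · u_j) / (u_j · u_j)) · u_j.

Step by step this gives:
  u_1 = (3, 3, -3)
  u_2 = (2, 1, 3)
  u_3 = (22/21, -55/42, -11/42)

Orthogonality check:
  u_2 · u_1 = 0 (should be 0)
  u_3 · u_1 = 0 (should be 0)
  u_3 · u_2 = 0 (should be 0)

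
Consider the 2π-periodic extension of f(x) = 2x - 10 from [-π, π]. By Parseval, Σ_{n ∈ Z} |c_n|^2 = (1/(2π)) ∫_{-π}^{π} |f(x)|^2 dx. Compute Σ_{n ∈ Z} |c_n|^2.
Σ |c_n|^2 = 4π^2/3 + 100

Expand and integrate term by term over [-π, π]:
  ∫ (2x)^2 dx = 4·(2π^3/3); ∫ 2·2·(-10)·x dx = 0 (odd integrand); ∫ (-10)^2 dx = 100·2π.
So (1/(2π)) ∫_{-π}^{π} (2x - 10)^2 dx = 4π^2/3 + 100 = 4π^2/3 + 100.
Parseval ⇒ Σ |c_n|^2 = 4π^2/3 + 100.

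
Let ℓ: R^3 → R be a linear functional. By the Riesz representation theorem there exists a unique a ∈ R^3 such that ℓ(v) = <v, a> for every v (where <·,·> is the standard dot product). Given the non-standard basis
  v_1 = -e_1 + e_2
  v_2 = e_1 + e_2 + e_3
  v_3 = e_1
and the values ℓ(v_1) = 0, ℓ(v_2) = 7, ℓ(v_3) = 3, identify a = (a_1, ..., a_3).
a = (3, 3, 1)

Write a = (a_1, ..., a_3) in the standard basis. For each basis vector v_i, ℓ(v_i) = <v_i, a> is a linear equation in the a_j's. Collect the n equations into a matrix system V a = ℓ, where row i of V is v_i (expressed in the standard basis). Since V is invertible (lower-triangular with 1s on the diagonal, up to permutation), solve by back-substitution:
  V =
[[-1, 1, 0],
 [1, 1, 1],
 [1, 0, 0]]
  V a = (0, 7, 3)
Solving gives a = (3, 3, 1).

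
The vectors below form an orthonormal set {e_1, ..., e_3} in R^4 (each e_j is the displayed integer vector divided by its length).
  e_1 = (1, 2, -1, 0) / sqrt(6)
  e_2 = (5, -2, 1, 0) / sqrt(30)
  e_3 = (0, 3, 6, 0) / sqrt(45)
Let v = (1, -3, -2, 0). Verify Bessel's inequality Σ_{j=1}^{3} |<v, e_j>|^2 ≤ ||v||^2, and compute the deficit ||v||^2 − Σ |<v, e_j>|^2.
Σ |<v, e_j>|^2 = 14; ||v||^2 = 14; deficit = 0

Write each e_j = u_j / sqrt(<u_j, u_j>) where u_j is the displayed integer vector. Then <v, e_j> = <v, u_j> / sqrt(<u_j, u_j>), so |<v, e_j>|^2 = <v, u_j>^2 / <u_j, u_j>.
Coefficients: <v, e_1> = -3/sqrt(6), <v, e_2> = 9/sqrt(30), <v, e_3> = -21/sqrt(45).
Square and sum: Σ |<v, e_j>|^2 = 14.
Compute ||v||^2 = v·v = 14.
Deficit = 14 − 14 = 0 ≥ 0, confirming Bessel's inequality. (The deficit equals ||v − Σ <v,e_j> e_j||^2, the squared distance from v to span{e_j}.)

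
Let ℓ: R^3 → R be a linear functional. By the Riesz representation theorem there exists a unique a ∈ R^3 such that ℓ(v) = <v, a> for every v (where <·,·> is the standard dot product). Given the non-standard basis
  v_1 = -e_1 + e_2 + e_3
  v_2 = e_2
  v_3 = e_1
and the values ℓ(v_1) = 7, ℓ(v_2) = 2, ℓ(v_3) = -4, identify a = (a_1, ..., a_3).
a = (-4, 2, 1)

Write a = (a_1, ..., a_3) in the standard basis. For each basis vector v_i, ℓ(v_i) = <v_i, a> is a linear equation in the a_j's. Collect the n equations into a matrix system V a = ℓ, where row i of V is v_i (expressed in the standard basis). Since V is invertible (lower-triangular with 1s on the diagonal, up to permutation), solve by back-substitution:
  V =
[[-1, 1, 1],
 [0, 1, 0],
 [1, 0, 0]]
  V a = (7, 2, -4)
Solving gives a = (-4, 2, 1).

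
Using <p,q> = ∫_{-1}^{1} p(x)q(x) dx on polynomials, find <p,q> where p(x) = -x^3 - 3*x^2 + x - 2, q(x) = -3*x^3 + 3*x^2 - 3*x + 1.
<p,q> = -516/35

Expand the product: p(x)·q(x) = 3*x^6 + 6*x^5 - 9*x^4 + 17*x^3 - 12*x^2 + 7*x - 2.
∫_{-1}^{1} of each monomial x^k gives [2/(k+1) if k even, 0 if k odd]. Integrating term-by-term (or equivalently evaluating the antiderivative F(x) = 3*x^7/7 + x^6 - 9*x^5/5 + 17*x^4/4 - 4*x^3 + 7*x^2/2 - 2*x at the endpoints):
  F(1) − F(−1) = 193/140 − (2257/140) = -516/35.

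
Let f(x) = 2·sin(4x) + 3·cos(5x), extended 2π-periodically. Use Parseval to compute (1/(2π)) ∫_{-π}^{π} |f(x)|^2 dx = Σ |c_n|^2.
Σ |c_n|^2 = 13/2

Expand |f|^2 and use orthogonality of {sin(nx), cos(mx)} on [-π, π]:
  ∫_{-π}^{π} sin(nx)^2 dx = π, ∫ cos(mx)^2 dx = π, and cross terms integrate to 0.
So ∫_{-π}^{π} f(x)^2 dx = 2^2 · π + 3^2 · π = (4 + 9)π.
Divide by 2π: (4 + 9)/2 = 13/2.
By Parseval, this equals Σ |c_n|^2.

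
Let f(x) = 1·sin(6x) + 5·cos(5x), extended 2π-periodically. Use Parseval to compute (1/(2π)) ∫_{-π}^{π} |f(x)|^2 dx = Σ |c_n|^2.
Σ |c_n|^2 = 13

Expand |f|^2 and use orthogonality of {sin(nx), cos(mx)} on [-π, π]:
  ∫_{-π}^{π} sin(nx)^2 dx = π, ∫ cos(mx)^2 dx = π, and cross terms integrate to 0.
So ∫_{-π}^{π} f(x)^2 dx = 1^2 · π + 5^2 · π = (1 + 25)π.
Divide by 2π: (1 + 25)/2 = 13.
By Parseval, this equals Σ |c_n|^2.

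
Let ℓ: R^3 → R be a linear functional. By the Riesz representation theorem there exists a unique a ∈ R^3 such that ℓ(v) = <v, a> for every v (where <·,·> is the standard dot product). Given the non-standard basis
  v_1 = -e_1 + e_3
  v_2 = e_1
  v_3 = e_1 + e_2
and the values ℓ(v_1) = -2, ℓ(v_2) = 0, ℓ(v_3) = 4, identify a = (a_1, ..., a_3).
a = (0, 4, -2)

Write a = (a_1, ..., a_3) in the standard basis. For each basis vector v_i, ℓ(v_i) = <v_i, a> is a linear equation in the a_j's. Collect the n equations into a matrix system V a = ℓ, where row i of V is v_i (expressed in the standard basis). Since V is invertible (lower-triangular with 1s on the diagonal, up to permutation), solve by back-substitution:
  V =
[[-1, 0, 1],
 [1, 0, 0],
 [1, 1, 0]]
  V a = (-2, 0, 4)
Solving gives a = (0, 4, -2).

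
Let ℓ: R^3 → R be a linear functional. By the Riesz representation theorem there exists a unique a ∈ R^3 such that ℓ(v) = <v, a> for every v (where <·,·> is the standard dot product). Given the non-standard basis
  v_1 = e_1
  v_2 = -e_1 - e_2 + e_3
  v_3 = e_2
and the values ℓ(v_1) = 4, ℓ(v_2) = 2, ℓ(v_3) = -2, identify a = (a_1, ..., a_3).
a = (4, -2, 4)

Write a = (a_1, ..., a_3) in the standard basis. For each basis vector v_i, ℓ(v_i) = <v_i, a> is a linear equation in the a_j's. Collect the n equations into a matrix system V a = ℓ, where row i of V is v_i (expressed in the standard basis). Since V is invertible (lower-triangular with 1s on the diagonal, up to permutation), solve by back-substitution:
  V =
[[1, 0, 0],
 [-1, -1, 1],
 [0, 1, 0]]
  V a = (4, 2, -2)
Solving gives a = (4, -2, 4).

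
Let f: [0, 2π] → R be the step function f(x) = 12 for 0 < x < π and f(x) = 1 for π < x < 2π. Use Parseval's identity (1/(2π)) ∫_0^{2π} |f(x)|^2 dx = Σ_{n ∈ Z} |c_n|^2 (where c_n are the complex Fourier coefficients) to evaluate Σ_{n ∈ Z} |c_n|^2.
Σ |c_n|^2 = 145/2

Parseval equates the L^2 energy of f (normalised by 1/(2π)) with the ℓ^2 sum of its Fourier coefficients: (1/(2π)) ∫_0^{2π} |f|^2 = Σ |c_n|^2.
Compute the left side: (1/(2π)) [∫_0^π 12^2 dx + ∫_π^{2π} 1^2 dx] = (1/(2π)) · (144π + 1π) = (144 + 1)/2 = 145/2.
So Σ_{n ∈ Z} |c_n|^2 = 145/2.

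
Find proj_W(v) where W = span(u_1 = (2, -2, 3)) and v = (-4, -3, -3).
proj_W(v) = (-22/17, 22/17, -33/17)

Set up U = [u_1 | ... | u_1] ∈ R^(3×1). The projector onto W = col(U) is P = U (U^T U)^(-1) U^T.
Compute U^T U =
  [17],
and U^T v = (-11).
Solve U^T U · c = U^T v for the coefficients: c = (-11/17). The projection is proj_W(v) = U c.
Check: (v - proj_W(v)) · u_1 = 0  (should be 0).
Result: proj_W(v) = (-22/17, 22/17, -33/17).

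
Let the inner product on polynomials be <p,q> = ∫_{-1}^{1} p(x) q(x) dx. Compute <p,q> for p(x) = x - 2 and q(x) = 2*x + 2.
<p,q> = -20/3

Expand the product: p(x)·q(x) = 2*x^2 - 2*x - 4.
∫_{-1}^{1} of each monomial x^k gives [2/(k+1) if k even, 0 if k odd]. Integrating term-by-term (or equivalently evaluating the antiderivative F(x) = 2*x^3/3 - x^2 - 4*x at the endpoints):
  F(1) − F(−1) = -13/3 − (7/3) = -20/3.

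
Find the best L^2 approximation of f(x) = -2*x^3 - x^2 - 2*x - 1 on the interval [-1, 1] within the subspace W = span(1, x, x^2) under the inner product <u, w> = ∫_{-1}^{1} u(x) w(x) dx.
g(x) = -x^2 - 16*x/5 - 1

The best approximation g ∈ W is the orthogonal projection of f onto W. Writing g = a_0 + a_1 x + a_2 x^2, the coefficients solve the normal equations G · a = b where
  G_{ij} = <φ_i, φ_j> and b_i = <f, φ_i>, with φ_0 = 1, φ_1 = x, φ_2 = x^2.
G =
  [2, 0, 2/3]
  [0, 2/3, 0]
  [2/3, 0, 2/5],
b = (-8/3, -32/15, -16/15).
Solving gives a_0 = -1, a_1 = -16/5, a_2 = -1, so
  g(x) = -x^2 - 16*x/5 - 1.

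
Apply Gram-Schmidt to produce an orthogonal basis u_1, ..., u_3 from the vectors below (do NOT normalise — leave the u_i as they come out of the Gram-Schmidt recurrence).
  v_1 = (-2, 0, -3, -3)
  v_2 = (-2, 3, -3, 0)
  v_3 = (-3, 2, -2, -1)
Orthogonal basis:
  u_1 = (-2, 0, -3, -3)
  u_2 = (-9/11, 3, -27/22, 39/22)
  u_3 = (-39/35, 3/35, 29/35, -3/35)

Apply the Gram-Schmidt recurrence
  u_1 = v_1
  u_i = v_i − Σ_{j<i} ((v_i · u_j) / (u_j · u_j)) · u_j.

Step by step this gives:
  u_1 = (-2, 0, -3, -3)
  u_2 = (-9/11, 3, -27/22, 39/22)
  u_3 = (-39/35, 3/35, 29/35, -3/35)

Orthogonality check:
  u_2 · u_1 = 0 (should be 0)
  u_3 · u_1 = 0 (should be 0)
  u_3 · u_2 = 0 (should be 0)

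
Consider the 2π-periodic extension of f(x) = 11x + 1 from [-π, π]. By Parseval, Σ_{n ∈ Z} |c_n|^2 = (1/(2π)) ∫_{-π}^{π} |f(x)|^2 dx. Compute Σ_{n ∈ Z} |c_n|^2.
Σ |c_n|^2 = 121π^2/3 + 1

Expand and integrate term by term over [-π, π]:
  ∫ (11x)^2 dx = 121·(2π^3/3); ∫ 2·11·(1)·x dx = 0 (odd integrand); ∫ 1^2 dx = 1·2π.
So (1/(2π)) ∫_{-π}^{π} (11x + 1)^2 dx = 121π^2/3 + 1 = 121π^2/3 + 1.
Parseval ⇒ Σ |c_n|^2 = 121π^2/3 + 1.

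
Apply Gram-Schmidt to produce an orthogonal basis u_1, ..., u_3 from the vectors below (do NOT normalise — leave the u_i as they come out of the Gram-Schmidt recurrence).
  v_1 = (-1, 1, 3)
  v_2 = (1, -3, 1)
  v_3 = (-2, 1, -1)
Orthogonal basis:
  u_1 = (-1, 1, 3)
  u_2 = (10/11, -32/11, 14/11)
  u_3 = (-3/2, -3/5, -3/10)

Apply the Gram-Schmidt recurrence
  u_1 = v_1
  u_i = v_i − Σ_{j<i} ((v_i · u_j) / (u_j · u_j)) · u_j.

Step by step this gives:
  u_1 = (-1, 1, 3)
  u_2 = (10/11, -32/11, 14/11)
  u_3 = (-3/2, -3/5, -3/10)

Orthogonality check:
  u_2 · u_1 = 0 (should be 0)
  u_3 · u_1 = 0 (should be 0)
  u_3 · u_2 = 0 (should be 0)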